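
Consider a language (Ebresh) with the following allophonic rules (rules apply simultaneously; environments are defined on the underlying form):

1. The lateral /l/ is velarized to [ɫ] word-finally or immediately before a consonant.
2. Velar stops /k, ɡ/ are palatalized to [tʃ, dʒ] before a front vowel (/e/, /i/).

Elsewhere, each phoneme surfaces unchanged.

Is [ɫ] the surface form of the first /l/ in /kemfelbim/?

/l/ — between /e/ and /b/, word-finally or immediately before a consonant — surfaces as [ɫ] (rule 1).
The actual realization is [ɫ], which matches [ɫ].

Yes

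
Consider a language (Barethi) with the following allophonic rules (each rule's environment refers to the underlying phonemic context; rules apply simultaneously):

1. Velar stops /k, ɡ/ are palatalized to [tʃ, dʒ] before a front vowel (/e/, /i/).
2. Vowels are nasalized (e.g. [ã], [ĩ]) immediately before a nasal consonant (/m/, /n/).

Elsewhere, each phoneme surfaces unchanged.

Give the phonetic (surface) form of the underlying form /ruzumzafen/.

[ruzũmzafẽn]

/r/ stays [r].
/u/ (between /r/ and /z/) fails the environment for rule 2, so it stays [u].
/z/ (between /u/ and /u/): no rule targets it → [z].
/u/ (between /z/ and /m/) occurs before a nasal consonant → [ũ] by rule 2.
/m/ (between /u/ and /z/) is unaffected → [m].
/z/ (between /m/ and /a/): no rule targets it → [z].
/a/ (between /z/ and /f/) fails the environment for rule 2, so it stays [a].
/f/ (between /a/ and /e/): no rule targets it → [f].
/e/ (between /f/ and /n/) occurs before a nasal consonant → [ẽ] by rule 2.
/n/ (word-final) is unaffected → [n].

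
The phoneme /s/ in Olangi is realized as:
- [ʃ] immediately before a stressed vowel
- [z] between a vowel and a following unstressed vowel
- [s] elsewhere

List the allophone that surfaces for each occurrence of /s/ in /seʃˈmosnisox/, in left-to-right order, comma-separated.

Occurrence 1 (position 1): no conditioning environment matches → elsewhere allophone [s].
Occurrence 2 (position 6): no conditioning environment matches → elsewhere allophone [s].
Occurrence 3 (position 9): between a vowel and a following unstressed vowel → [z].

[s], [s], [z]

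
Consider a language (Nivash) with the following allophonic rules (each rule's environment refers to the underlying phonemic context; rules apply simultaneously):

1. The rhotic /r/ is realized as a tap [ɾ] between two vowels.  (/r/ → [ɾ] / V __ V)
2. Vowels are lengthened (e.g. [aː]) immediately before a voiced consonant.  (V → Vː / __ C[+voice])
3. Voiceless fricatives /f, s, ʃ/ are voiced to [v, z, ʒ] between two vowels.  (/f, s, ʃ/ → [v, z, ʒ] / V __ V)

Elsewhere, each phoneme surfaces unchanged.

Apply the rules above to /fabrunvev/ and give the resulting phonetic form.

/f/ (word-initial): rule 3 targets it, but not between two vowels → unchanged [f].
/a/ — between /f/ and /b/, before a voiced consonant — surfaces as [aː] (rule 2).
/b/ stays [b].
/r/ (between /b/ and /u/) fails the environment for rule 1, so it stays [r].
/u/ (between /r/ and /n/) occurs before a voiced consonant → [uː] by rule 2.
/n/ — not in any rule's target class → [n].
/v/ stays [v].
/e/ (between /v/ and /v/): before a voiced consonant, so rule 2 applies → [eː].
/v/ (word-final) is unaffected → [v].

[faːbruːnveːv]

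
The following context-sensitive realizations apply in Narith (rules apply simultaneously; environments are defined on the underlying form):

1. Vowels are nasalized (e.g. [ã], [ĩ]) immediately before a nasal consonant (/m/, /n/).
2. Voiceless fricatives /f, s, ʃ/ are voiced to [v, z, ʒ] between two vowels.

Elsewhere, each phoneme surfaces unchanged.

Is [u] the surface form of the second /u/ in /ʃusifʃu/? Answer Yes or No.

Yes

/u/ (word-final) fails the environment for rule 1, so it stays [u].
The actual realization is [u], which matches [u].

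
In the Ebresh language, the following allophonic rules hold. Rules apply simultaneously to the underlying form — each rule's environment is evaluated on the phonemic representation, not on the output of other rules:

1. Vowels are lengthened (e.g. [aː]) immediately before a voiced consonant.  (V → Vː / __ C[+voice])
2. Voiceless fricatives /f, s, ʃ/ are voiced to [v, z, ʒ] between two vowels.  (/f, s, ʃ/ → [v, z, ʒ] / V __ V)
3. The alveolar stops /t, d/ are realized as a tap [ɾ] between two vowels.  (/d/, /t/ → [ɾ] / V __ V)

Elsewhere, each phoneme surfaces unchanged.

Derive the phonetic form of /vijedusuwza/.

/v/ — not in any rule's target class → [v].
/i/ meets the environment for rule 1 (before a voiced consonant) → [iː].
/j/ — not in any rule's target class → [j].
Rule 1 applies to /e/ (between /j/ and /d/: before a voiced consonant) → [eː].
Rule 3 applies to /d/ (between /e/ and /u/: between two vowels) → [ɾ].
/u/ (between /d/ and /s/) fails the environment for rule 1, so it stays [u].
/s/ meets the environment for rule 2 (between two vowels) → [z].
/u/ meets the environment for rule 1 (before a voiced consonant) → [uː].
/w/ stays [w].
/z/ stays [z].
/a/ (word-final): rule 1 targets it, but not before a voiced consonant → unchanged [a].

[viːjeːɾuzuːwza]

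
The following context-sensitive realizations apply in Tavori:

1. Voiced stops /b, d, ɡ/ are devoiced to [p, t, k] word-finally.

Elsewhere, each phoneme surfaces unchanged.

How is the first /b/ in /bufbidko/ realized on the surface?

/b/ — word-initial; rule 1 does not apply here → [b].

[b]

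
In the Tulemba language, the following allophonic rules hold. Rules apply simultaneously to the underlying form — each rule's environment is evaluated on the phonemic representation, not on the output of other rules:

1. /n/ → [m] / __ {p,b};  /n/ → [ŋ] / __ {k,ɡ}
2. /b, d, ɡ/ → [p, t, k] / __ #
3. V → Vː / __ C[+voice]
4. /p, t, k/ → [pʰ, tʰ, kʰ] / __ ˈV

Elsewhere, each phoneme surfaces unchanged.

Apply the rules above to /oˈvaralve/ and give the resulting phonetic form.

[oːˈvaːraːlve]

/o/ (word-initial) occurs before a voiced consonant → [oː] by rule 3.
/a/ (between /v/ and /r/): before a voiced consonant, so rule 3 applies → [aː].
/a/ — between /r/ and /l/, before a voiced consonant — surfaces as [aː] (rule 3).
/e/ (word-final) fails the environment for rule 3, so it stays [e].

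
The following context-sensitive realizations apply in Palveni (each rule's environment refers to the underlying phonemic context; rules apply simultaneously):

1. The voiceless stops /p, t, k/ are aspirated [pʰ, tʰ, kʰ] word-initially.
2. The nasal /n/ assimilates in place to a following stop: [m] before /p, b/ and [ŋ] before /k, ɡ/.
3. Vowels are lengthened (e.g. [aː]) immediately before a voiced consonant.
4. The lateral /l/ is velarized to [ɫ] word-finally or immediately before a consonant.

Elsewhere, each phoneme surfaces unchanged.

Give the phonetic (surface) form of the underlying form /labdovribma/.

/l/ (word-initial): rule 4 targets it, but not word-finally or immediately before a consonant → unchanged [l].
/a/ meets the environment for rule 3 (before a voiced consonant) → [aː].
/b/ stays [b].
/d/ stays [d].
/o/ (between /d/ and /v/): before a voiced consonant, so rule 3 applies → [oː].
/v/ — not in any rule's target class → [v].
/r/ (between /v/ and /i/): no rule targets it → [r].
Rule 3 applies to /i/ (between /r/ and /b/: before a voiced consonant) → [iː].
/b/ (between /i/ and /m/) is unaffected → [b].
/m/ (between /b/ and /a/) is unaffected → [m].
/a/ (word-final) is in the target of rule 3 but the environment (before a voiced consonant) is not met → [a].

[laːbdoːvriːbma]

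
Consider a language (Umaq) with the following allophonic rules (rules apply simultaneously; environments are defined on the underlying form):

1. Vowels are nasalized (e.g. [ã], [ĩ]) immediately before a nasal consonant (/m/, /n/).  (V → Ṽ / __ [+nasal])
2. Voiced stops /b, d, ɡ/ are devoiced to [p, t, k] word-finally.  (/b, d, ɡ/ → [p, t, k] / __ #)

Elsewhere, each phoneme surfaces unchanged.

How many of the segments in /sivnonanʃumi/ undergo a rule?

3

Segments that undergo a rule: /o/ → [õ] (rule 1); /a/ → [ã] (rule 1); /u/ → [ũ] (rule 1).
All other segments surface unchanged.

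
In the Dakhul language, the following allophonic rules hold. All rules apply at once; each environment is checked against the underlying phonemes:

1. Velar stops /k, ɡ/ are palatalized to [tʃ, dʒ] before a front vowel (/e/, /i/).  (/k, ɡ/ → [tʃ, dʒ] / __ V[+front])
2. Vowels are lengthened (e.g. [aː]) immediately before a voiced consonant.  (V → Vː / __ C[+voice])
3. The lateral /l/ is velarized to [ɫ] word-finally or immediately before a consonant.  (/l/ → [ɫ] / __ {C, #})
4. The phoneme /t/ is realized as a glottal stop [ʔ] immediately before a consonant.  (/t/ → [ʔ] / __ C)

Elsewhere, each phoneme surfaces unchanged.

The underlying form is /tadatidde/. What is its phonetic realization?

/t/ — word-initial; rule 4 does not apply here → [t].
/a/ — between /t/ and /d/, before a voiced consonant — surfaces as [aː] (rule 2).
/d/ (between /a/ and /a/) is unaffected → [d].
/a/ — between /d/ and /t/; rule 2 does not apply here → [a].
/t/ — between /a/ and /i/; rule 4 does not apply here → [t].
Rule 2 applies to /i/ (between /t/ and /d/: before a voiced consonant) → [iː].
/d/ (between /i/ and /d/) is unaffected → [d].
/d/ (between /d/ and /e/) is unaffected → [d].
/e/ (word-final) is in the target of rule 2 but the environment (before a voiced consonant) is not met → [e].

[taːdatiːdde]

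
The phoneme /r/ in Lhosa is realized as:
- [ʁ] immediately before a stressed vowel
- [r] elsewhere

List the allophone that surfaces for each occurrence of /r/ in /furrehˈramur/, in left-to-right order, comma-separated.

Occurrence 1 (position 3): no conditioning environment matches → elsewhere allophone [r].
Occurrence 2 (position 4): no conditioning environment matches → elsewhere allophone [r].
Occurrence 3 (position 7): immediately before a stressed vowel → [ʁ].
Occurrence 4 (position 11): no conditioning environment matches → elsewhere allophone [r].

[r], [r], [ʁ], [r]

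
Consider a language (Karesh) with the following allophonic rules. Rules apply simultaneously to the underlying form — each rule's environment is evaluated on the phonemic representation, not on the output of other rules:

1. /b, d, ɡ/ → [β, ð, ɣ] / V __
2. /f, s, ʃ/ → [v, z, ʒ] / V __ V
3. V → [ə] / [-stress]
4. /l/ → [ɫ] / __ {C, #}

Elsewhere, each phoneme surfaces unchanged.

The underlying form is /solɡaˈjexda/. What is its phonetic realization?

/s/ (word-initial) fails the environment for rule 2, so it stays [s].
/o/ (between /s/ and /l/): in an unstressed syllable, so rule 3 applies → [ə].
/l/ — between /o/ and /ɡ/, word-finally or immediately before a consonant — surfaces as [ɫ] (rule 4).
/ɡ/ (between /l/ and /a/): rule 1 targets it, but not immediately after a vowel → unchanged [ɡ].
/a/ (between /ɡ/ and /j/): in an unstressed syllable, so rule 3 applies → [ə].
/j/ — not in any rule's target class → [j].
/e/ (between /j/ and /x/) is in the target of rule 3 but the environment (in an unstressed syllable) is not met → [e].
/x/ (between /e/ and /d/): no rule targets it → [x].
/d/ (between /x/ and /a/) is in the target of rule 1 but the environment (immediately after a vowel) is not met → [d].
/a/ meets the environment for rule 3 (in an unstressed syllable) → [ə].

[səɫɡəˈjexdə]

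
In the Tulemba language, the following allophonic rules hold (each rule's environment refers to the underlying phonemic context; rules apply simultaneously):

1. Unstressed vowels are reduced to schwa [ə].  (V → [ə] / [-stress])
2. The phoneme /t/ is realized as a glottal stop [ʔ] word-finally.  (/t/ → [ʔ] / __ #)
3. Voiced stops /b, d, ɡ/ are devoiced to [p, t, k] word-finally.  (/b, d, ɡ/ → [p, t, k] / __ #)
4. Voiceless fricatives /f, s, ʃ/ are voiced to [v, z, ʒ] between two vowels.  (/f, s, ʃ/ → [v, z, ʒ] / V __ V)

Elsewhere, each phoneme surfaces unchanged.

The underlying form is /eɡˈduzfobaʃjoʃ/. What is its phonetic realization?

/e/ — word-initial, in an unstressed syllable — surfaces as [ə] (rule 1).
/ɡ/ — between /e/ and /d/; rule 3 does not apply here → [ɡ].
/d/ (between /ɡ/ and /u/) is in the target of rule 3 but the environment (word-finally) is not met → [d].
/u/ (between /d/ and /z/) fails the environment for rule 1, so it stays [u].
/z/ (between /u/ and /f/): no rule targets it → [z].
/f/ (between /z/ and /o/): rule 4 targets it, but not between two vowels → unchanged [f].
/o/ — between /f/ and /b/, in an unstressed syllable — surfaces as [ə] (rule 1).
/b/ (between /o/ and /a/) fails the environment for rule 3, so it stays [b].
Rule 1 applies to /a/ (between /b/ and /ʃ/: in an unstressed syllable) → [ə].
/ʃ/ (between /a/ and /j/) is in the target of rule 4 but the environment (between two vowels) is not met → [ʃ].
/j/ stays [j].
/o/ — between /j/ and /ʃ/, in an unstressed syllable — surfaces as [ə] (rule 1).
/ʃ/ (word-final): rule 4 targets it, but not between two vowels → unchanged [ʃ].

[əɡˈduzfəbəʃjəʃ]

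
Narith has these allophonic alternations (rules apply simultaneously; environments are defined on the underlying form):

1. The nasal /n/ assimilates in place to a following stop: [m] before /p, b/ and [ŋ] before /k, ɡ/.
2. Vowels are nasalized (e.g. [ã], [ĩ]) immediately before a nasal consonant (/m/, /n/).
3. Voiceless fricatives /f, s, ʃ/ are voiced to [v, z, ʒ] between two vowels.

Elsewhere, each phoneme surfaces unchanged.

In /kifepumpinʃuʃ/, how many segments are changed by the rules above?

Segments that undergo a rule: /f/ → [v] (rule 3); /u/ → [ũ] (rule 2); /i/ → [ĩ] (rule 2).
All other segments surface unchanged.

3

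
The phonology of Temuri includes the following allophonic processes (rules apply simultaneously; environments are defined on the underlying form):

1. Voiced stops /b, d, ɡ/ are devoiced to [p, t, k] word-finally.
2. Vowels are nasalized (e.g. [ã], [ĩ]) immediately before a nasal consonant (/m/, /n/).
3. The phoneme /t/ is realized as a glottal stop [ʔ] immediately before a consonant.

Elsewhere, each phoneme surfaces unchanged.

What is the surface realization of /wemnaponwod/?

/w/ (word-initial) is unaffected → [w].
Rule 2 applies to /e/ (between /w/ and /m/: before a nasal consonant) → [ẽ].
/m/ stays [m].
/n/ (between /m/ and /a/) is unaffected → [n].
/a/ (between /n/ and /p/) fails the environment for rule 2, so it stays [a].
/p/ — not in any rule's target class → [p].
/o/ — between /p/ and /n/, before a nasal consonant — surfaces as [õ] (rule 2).
/n/ (between /o/ and /w/): no rule targets it → [n].
/w/ (between /n/ and /o/): no rule targets it → [w].
/o/ — between /w/ and /d/; rule 2 does not apply here → [o].
/d/ — word-final, word-finally — surfaces as [t] (rule 1).

[wẽmnapõnwot]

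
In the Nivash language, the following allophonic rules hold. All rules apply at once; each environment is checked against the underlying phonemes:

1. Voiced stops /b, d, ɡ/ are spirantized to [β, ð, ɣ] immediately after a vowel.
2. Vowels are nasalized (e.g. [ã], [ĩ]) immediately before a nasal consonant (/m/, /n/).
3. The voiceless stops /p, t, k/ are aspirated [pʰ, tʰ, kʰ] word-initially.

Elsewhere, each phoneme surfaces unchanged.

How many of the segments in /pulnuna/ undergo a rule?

Segments that undergo a rule: /p/ → [pʰ] (rule 3); /u/ → [ũ] (rule 2).
All other segments surface unchanged.

2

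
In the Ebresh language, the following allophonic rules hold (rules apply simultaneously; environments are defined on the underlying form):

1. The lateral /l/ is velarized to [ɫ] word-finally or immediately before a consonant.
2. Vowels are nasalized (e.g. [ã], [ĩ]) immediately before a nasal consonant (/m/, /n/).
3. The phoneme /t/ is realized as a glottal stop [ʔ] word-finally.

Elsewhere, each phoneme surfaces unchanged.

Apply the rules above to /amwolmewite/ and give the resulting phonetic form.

/a/ (word-initial): before a nasal consonant, so rule 2 applies → [ã].
/m/ (between /a/ and /w/) is unaffected → [m].
/w/ stays [w].
/o/ (between /w/ and /l/) is in the target of rule 2 but the environment (before a nasal consonant) is not met → [o].
/l/ (between /o/ and /m/): word-finally or immediately before a consonant, so rule 1 applies → [ɫ].
/m/ (between /l/ and /e/) is unaffected → [m].
/e/ (between /m/ and /w/) fails the environment for rule 2, so it stays [e].
/w/ — not in any rule's target class → [w].
/i/ (between /w/ and /t/) is in the target of rule 2 but the environment (before a nasal consonant) is not met → [i].
/t/ (between /i/ and /e/): rule 3 targets it, but not word-finally → unchanged [t].
/e/ — word-final; rule 2 does not apply here → [e].

[ãmwoɫmewite]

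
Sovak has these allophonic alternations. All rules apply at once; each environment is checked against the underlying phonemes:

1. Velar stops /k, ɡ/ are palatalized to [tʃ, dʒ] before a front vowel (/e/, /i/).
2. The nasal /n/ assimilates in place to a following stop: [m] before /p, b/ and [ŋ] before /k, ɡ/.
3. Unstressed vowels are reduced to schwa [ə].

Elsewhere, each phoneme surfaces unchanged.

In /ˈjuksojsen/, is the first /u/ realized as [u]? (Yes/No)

/u/ — between /j/ and /k/; rule 3 does not apply here → [u].
The actual realization is [u], which matches [u].

Yes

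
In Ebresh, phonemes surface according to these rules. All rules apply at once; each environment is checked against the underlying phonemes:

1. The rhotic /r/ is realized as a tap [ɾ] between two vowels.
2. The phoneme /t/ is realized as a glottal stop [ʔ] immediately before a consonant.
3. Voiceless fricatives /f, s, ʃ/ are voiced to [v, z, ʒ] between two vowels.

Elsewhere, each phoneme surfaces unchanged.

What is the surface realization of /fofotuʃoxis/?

/f/ (word-initial): rule 3 targets it, but not between two vowels → unchanged [f].
/o/ — not in any rule's target class → [o].
/f/ (between /o/ and /o/): between two vowels, so rule 3 applies → [v].
/o/ (between /f/ and /t/): no rule targets it → [o].
/t/ (between /o/ and /u/) is in the target of rule 2 but the environment (immediately before a consonant) is not met → [t].
/u/ (between /t/ and /ʃ/): no rule targets it → [u].
/ʃ/ — between /u/ and /o/, between two vowels — surfaces as [ʒ] (rule 3).
/o/ (between /ʃ/ and /x/) is unaffected → [o].
/x/ — not in any rule's target class → [x].
/i/ (between /x/ and /s/): no rule targets it → [i].
/s/ (word-final) fails the environment for rule 3, so it stays [s].

[fovotuʒoxis]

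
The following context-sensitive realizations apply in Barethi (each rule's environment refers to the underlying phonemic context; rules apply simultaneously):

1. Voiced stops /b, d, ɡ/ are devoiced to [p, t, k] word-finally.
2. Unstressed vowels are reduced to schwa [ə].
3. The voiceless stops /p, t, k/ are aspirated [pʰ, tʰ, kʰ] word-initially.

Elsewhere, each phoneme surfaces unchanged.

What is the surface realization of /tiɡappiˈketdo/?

/t/ — word-initial, word-initially — surfaces as [tʰ] (rule 3).
/i/ (between /t/ and /ɡ/): in an unstressed syllable, so rule 2 applies → [ə].
/ɡ/ — between /i/ and /a/; rule 1 does not apply here → [ɡ].
/a/ (between /ɡ/ and /p/) occurs in an unstressed syllable → [ə] by rule 2.
/p/ (between /a/ and /p/) is in the target of rule 3 but the environment (word-initially) is not met → [p].
/p/ (between /p/ and /i/) is in the target of rule 3 but the environment (word-initially) is not met → [p].
/i/ — between /p/ and /k/, in an unstressed syllable — surfaces as [ə] (rule 2).
/k/ (between /i/ and /e/) fails the environment for rule 3, so it stays [k].
/e/ (between /k/ and /t/): rule 2 targets it, but not in an unstressed syllable → unchanged [e].
/t/ (between /e/ and /d/): rule 3 targets it, but not word-initially → unchanged [t].
/d/ — between /t/ and /o/; rule 1 does not apply here → [d].
/o/ (word-final) occurs in an unstressed syllable → [ə] by rule 2.

[tʰəɡəppəˈketdə]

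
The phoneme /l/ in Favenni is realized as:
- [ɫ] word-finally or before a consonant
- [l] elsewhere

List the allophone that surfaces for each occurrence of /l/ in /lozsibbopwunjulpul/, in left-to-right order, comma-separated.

Occurrence 1 (position 1): no conditioning environment matches → elsewhere allophone [l].
Occurrence 2 (position 15): word-finally or before a consonant → [ɫ].
Occurrence 3 (position 18): word-finally or before a consonant → [ɫ].

[l], [ɫ], [ɫ]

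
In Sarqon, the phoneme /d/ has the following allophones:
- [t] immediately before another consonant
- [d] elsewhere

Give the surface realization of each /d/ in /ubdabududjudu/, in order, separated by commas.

Occurrence 1 (position 3): no conditioning environment matches → elsewhere allophone [d].
Occurrence 2 (position 7): no conditioning environment matches → elsewhere allophone [d].
Occurrence 3 (position 9): immediately before another consonant → [t].
Occurrence 4 (position 12): no conditioning environment matches → elsewhere allophone [d].

[d], [d], [t], [d]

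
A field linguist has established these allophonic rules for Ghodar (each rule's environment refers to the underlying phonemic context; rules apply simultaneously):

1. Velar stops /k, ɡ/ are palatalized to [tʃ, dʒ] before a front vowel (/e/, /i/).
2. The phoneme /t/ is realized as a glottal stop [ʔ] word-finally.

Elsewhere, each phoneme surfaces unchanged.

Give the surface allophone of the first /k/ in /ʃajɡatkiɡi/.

/k/ — between /t/ and /i/, before a front vowel — surfaces as [tʃ] (rule 1).

[tʃ]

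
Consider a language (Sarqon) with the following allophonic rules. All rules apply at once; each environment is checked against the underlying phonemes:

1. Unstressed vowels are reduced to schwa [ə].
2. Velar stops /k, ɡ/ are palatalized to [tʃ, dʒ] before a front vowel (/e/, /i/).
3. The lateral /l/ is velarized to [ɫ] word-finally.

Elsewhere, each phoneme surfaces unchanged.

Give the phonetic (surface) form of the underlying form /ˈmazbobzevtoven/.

/m/ (word-initial): no rule targets it → [m].
/a/ (between /m/ and /z/) is in the target of rule 1 but the environment (in an unstressed syllable) is not met → [a].
/z/ stays [z].
/b/ stays [b].
/o/ (between /b/ and /b/): in an unstressed syllable, so rule 1 applies → [ə].
/b/ stays [b].
/z/ — not in any rule's target class → [z].
/e/ meets the environment for rule 1 (in an unstressed syllable) → [ə].
/v/ (between /e/ and /t/) is unaffected → [v].
/t/ (between /v/ and /o/) is unaffected → [t].
/o/ — between /t/ and /v/, in an unstressed syllable — surfaces as [ə] (rule 1).
/v/ — not in any rule's target class → [v].
/e/ (between /v/ and /n/) occurs in an unstressed syllable → [ə] by rule 1.
/n/ — not in any rule's target class → [n].

[ˈmazbəbzəvtəvən]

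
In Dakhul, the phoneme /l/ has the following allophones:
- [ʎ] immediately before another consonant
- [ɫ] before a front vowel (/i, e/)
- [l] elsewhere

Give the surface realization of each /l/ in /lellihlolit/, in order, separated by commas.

Occurrence 1 (position 1): before a front vowel (/i, e/) → [ɫ].
Occurrence 2 (position 3): immediately before another consonant → [ʎ].
Occurrence 3 (position 4): before a front vowel (/i, e/) → [ɫ].
Occurrence 4 (position 7): no conditioning environment matches → elsewhere allophone [l].
Occurrence 5 (position 9): before a front vowel (/i, e/) → [ɫ].

[ɫ], [ʎ], [ɫ], [l], [ɫ]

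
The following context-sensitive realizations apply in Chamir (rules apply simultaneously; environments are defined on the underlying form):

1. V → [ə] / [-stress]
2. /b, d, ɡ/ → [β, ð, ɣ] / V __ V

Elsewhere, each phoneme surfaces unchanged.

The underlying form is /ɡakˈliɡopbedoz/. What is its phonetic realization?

/ɡ/ (word-initial): rule 2 targets it, but not between two vowels → unchanged [ɡ].
Rule 1 applies to /a/ (between /ɡ/ and /k/: in an unstressed syllable) → [ə].
/k/ (between /a/ and /l/): no rule targets it → [k].
/l/ — not in any rule's target class → [l].
/i/ (between /l/ and /ɡ/): rule 1 targets it, but not in an unstressed syllable → unchanged [i].
Rule 2 applies to /ɡ/ (between /i/ and /o/: between two vowels) → [ɣ].
/o/ (between /ɡ/ and /p/) occurs in an unstressed syllable → [ə] by rule 1.
/p/ stays [p].
/b/ (between /p/ and /e/) fails the environment for rule 2, so it stays [b].
/e/ (between /b/ and /d/): in an unstressed syllable, so rule 1 applies → [ə].
/d/ meets the environment for rule 2 (between two vowels) → [ð].
/o/ (between /d/ and /z/): in an unstressed syllable, so rule 1 applies → [ə].
/z/ (word-final) is unaffected → [z].

[ɡəkˈliɣəpbəðəz]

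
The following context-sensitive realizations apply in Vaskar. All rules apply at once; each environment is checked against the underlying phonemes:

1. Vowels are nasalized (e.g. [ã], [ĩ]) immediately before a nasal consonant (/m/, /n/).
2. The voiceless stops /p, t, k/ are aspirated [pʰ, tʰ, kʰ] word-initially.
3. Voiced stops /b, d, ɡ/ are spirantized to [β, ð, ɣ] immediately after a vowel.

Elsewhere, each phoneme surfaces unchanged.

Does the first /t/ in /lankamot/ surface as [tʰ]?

/t/ (word-final): rule 2 targets it, but not word-initially → unchanged [t].
The actual realization is [t], not [tʰ].

No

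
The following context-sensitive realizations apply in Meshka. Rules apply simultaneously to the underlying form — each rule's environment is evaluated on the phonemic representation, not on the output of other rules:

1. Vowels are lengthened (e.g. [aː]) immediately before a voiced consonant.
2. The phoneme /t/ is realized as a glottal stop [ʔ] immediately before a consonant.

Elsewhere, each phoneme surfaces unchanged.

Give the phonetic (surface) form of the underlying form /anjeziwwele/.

[aːnjeːziːwweːle]

/a/ meets the environment for rule 1 (before a voiced consonant) → [aː].
/n/ stays [n].
/j/ stays [j].
/e/ (between /j/ and /z/) occurs before a voiced consonant → [eː] by rule 1.
/z/ (between /e/ and /i/) is unaffected → [z].
/i/ (between /z/ and /w/): before a voiced consonant, so rule 1 applies → [iː].
/w/ stays [w].
/w/ — not in any rule's target class → [w].
Rule 1 applies to /e/ (between /w/ and /l/: before a voiced consonant) → [eː].
/l/ stays [l].
/e/ (word-final) fails the environment for rule 1, so it stays [e].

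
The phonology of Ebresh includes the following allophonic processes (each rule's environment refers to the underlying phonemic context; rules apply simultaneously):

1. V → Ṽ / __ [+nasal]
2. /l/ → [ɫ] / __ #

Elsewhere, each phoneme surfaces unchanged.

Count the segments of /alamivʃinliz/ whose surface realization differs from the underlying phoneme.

Segments that undergo a rule: /a/ → [ã] (rule 1); /i/ → [ĩ] (rule 1).
All other segments surface unchanged.

2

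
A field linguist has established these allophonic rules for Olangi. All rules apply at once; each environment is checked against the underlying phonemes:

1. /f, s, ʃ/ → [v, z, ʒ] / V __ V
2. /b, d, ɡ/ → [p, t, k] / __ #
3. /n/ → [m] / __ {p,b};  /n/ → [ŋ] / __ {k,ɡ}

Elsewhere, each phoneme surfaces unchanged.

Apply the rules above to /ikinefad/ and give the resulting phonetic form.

/i/ stays [i].
/k/ (between /i/ and /i/): no rule targets it → [k].
/i/ (between /k/ and /n/) is unaffected → [i].
/n/ — between /i/ and /e/; rule 3 does not apply here → [n].
/e/ (between /n/ and /f/) is unaffected → [e].
/f/ (between /e/ and /a/): between two vowels, so rule 1 applies → [v].
/a/ (between /f/ and /d/): no rule targets it → [a].
/d/ meets the environment for rule 2 (word-finally) → [t].

[ikinevat]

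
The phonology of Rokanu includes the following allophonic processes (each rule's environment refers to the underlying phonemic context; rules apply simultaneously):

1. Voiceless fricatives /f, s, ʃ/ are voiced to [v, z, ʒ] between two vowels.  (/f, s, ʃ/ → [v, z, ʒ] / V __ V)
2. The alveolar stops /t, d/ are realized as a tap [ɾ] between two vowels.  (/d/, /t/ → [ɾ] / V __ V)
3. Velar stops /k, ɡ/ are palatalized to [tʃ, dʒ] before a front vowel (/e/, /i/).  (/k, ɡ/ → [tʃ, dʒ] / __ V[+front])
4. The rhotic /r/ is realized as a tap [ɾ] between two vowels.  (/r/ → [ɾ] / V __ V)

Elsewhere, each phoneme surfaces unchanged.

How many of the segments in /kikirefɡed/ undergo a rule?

4

Segments that undergo a rule: /k/ → [tʃ] (rule 3); /k/ → [tʃ] (rule 3); /r/ → [ɾ] (rule 4); /ɡ/ → [dʒ] (rule 3).
All other segments surface unchanged.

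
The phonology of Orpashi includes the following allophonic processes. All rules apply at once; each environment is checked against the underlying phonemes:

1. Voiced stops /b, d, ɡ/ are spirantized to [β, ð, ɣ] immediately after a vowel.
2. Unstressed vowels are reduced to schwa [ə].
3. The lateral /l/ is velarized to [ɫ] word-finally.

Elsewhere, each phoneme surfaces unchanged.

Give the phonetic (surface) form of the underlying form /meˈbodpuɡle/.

/m/ — not in any rule's target class → [m].
/e/ (between /m/ and /b/) occurs in an unstressed syllable → [ə] by rule 2.
Rule 1 applies to /b/ (between /e/ and /o/: immediately after a vowel) → [β].
/o/ (between /b/ and /d/) is in the target of rule 2 but the environment (in an unstressed syllable) is not met → [o].
Rule 1 applies to /d/ (between /o/ and /p/: immediately after a vowel) → [ð].
/p/ (between /d/ and /u/): no rule targets it → [p].
Rule 2 applies to /u/ (between /p/ and /ɡ/: in an unstressed syllable) → [ə].
/ɡ/ — between /u/ and /l/, immediately after a vowel — surfaces as [ɣ] (rule 1).
/l/ (between /ɡ/ and /e/) is in the target of rule 3 but the environment (word-finally) is not met → [l].
/e/ (word-final): in an unstressed syllable, so rule 2 applies → [ə].

[məˈβoðpəɣlə]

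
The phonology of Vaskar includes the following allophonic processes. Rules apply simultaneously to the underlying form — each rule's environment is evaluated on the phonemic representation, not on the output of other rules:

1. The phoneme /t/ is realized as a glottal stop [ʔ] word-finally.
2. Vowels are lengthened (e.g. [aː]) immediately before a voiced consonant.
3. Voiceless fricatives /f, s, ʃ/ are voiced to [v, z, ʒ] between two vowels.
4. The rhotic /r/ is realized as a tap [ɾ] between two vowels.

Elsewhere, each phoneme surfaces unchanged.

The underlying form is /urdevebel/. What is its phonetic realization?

/u/ — word-initial, before a voiced consonant — surfaces as [uː] (rule 2).
/r/ (between /u/ and /d/) is in the target of rule 4 but the environment (between two vowels) is not met → [r].
/d/ — not in any rule's target class → [d].
Rule 2 applies to /e/ (between /d/ and /v/: before a voiced consonant) → [eː].
/v/ (between /e/ and /e/): no rule targets it → [v].
Rule 2 applies to /e/ (between /v/ and /b/: before a voiced consonant) → [eː].
/b/ (between /e/ and /e/): no rule targets it → [b].
/e/ (between /b/ and /l/) occurs before a voiced consonant → [eː] by rule 2.
/l/ — not in any rule's target class → [l].

[uːrdeːveːbeːl]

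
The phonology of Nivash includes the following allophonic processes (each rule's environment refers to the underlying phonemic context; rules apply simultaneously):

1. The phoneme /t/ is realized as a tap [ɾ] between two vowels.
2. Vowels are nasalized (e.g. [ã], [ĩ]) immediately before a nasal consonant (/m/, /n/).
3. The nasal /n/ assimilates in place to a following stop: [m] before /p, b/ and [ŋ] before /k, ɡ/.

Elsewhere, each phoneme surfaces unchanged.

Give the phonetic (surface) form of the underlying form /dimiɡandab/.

[dĩmiɡãndab]

/i/ (between /d/ and /m/): before a nasal consonant, so rule 2 applies → [ĩ].
/i/ (between /m/ and /ɡ/): rule 2 targets it, but not before a nasal consonant → unchanged [i].
Rule 2 applies to /a/ (between /ɡ/ and /n/: before a nasal consonant) → [ã].
/n/ (between /a/ and /d/): rule 3 targets it, but not before a labial or velar stop → unchanged [n].
/a/ (between /d/ and /b/) is in the target of rule 2 but the environment (before a nasal consonant) is not met → [a].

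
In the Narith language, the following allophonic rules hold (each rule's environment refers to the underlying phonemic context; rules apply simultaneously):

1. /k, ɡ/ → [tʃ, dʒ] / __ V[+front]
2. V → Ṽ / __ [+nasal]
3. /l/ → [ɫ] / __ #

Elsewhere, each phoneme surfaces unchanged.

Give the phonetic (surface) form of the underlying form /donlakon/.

[dõnlakõn]

/d/ (word-initial): no rule targets it → [d].
/o/ (between /d/ and /n/) occurs before a nasal consonant → [õ] by rule 2.
/n/ (between /o/ and /l/) is unaffected → [n].
/l/ (between /n/ and /a/): rule 3 targets it, but not word-finally → unchanged [l].
/a/ (between /l/ and /k/) is in the target of rule 2 but the environment (before a nasal consonant) is not met → [a].
/k/ (between /a/ and /o/) fails the environment for rule 1, so it stays [k].
Rule 2 applies to /o/ (between /k/ and /n/: before a nasal consonant) → [õ].
/n/ stays [n].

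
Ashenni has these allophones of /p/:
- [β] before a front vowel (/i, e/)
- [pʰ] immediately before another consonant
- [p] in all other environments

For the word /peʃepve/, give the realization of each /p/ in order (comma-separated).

[β], [pʰ]

Occurrence 1 (position 1): before a front vowel (/i, e/) → [β].
Occurrence 2 (position 5): immediately before another consonant → [pʰ].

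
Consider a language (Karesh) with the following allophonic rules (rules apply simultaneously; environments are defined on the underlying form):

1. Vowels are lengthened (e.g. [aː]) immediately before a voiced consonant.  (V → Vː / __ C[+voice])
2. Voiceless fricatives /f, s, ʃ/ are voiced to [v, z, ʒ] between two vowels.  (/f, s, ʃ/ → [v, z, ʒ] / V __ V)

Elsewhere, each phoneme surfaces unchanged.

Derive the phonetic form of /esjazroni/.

[esjaːzroːni]

/e/ (word-initial) fails the environment for rule 1, so it stays [e].
/s/ (between /e/ and /j/): rule 2 targets it, but not between two vowels → unchanged [s].
/j/ stays [j].
Rule 1 applies to /a/ (between /j/ and /z/: before a voiced consonant) → [aː].
/z/ — not in any rule's target class → [z].
/r/ — not in any rule's target class → [r].
/o/ (between /r/ and /n/): before a voiced consonant, so rule 1 applies → [oː].
/n/ (between /o/ and /i/): no rule targets it → [n].
/i/ — word-final; rule 1 does not apply here → [i].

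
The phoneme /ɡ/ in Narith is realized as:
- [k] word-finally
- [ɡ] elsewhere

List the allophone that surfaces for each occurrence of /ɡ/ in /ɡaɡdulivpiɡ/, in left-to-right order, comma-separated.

Occurrence 1 (position 1): no conditioning environment matches → elsewhere allophone [ɡ].
Occurrence 2 (position 3): no conditioning environment matches → elsewhere allophone [ɡ].
Occurrence 3 (position 11): word-finally → [k].

[ɡ], [ɡ], [k]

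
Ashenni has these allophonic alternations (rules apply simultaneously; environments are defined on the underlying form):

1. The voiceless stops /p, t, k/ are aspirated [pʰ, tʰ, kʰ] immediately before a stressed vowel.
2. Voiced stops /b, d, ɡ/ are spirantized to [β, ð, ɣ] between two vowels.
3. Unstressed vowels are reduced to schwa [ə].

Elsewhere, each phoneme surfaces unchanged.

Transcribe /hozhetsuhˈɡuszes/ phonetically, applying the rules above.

/h/ (word-initial): no rule targets it → [h].
/o/ (between /h/ and /z/) occurs in an unstressed syllable → [ə] by rule 3.
/z/ (between /o/ and /h/): no rule targets it → [z].
/h/ (between /z/ and /e/): no rule targets it → [h].
/e/ (between /h/ and /t/) occurs in an unstressed syllable → [ə] by rule 3.
/t/ (between /e/ and /s/) fails the environment for rule 1, so it stays [t].
/s/ (between /t/ and /u/): no rule targets it → [s].
/u/ meets the environment for rule 3 (in an unstressed syllable) → [ə].
/h/ — not in any rule's target class → [h].
/ɡ/ (between /h/ and /u/) is in the target of rule 2 but the environment (between two vowels) is not met → [ɡ].
/u/ (between /ɡ/ and /s/): rule 3 targets it, but not in an unstressed syllable → unchanged [u].
/s/ (between /u/ and /z/) is unaffected → [s].
/z/ (between /s/ and /e/) is unaffected → [z].
/e/ meets the environment for rule 3 (in an unstressed syllable) → [ə].
/s/ stays [s].

[həzhətsəhˈɡuszəs]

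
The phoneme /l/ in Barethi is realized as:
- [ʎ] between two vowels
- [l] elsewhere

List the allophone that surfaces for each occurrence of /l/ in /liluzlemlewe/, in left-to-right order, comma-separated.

[l], [ʎ], [l], [l]

Occurrence 1 (position 1): no conditioning environment matches → elsewhere allophone [l].
Occurrence 2 (position 3): between two vowels → [ʎ].
Occurrence 3 (position 6): no conditioning environment matches → elsewhere allophone [l].
Occurrence 4 (position 9): no conditioning environment matches → elsewhere allophone [l].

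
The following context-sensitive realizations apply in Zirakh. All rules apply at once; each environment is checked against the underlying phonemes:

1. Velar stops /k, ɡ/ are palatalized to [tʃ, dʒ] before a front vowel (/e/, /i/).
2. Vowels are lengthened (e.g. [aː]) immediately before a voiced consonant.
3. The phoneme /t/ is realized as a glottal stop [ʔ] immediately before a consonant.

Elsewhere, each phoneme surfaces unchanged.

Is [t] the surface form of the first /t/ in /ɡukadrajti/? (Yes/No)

Yes

/t/ (between /j/ and /i/) is in the target of rule 3 but the environment (immediately before a consonant) is not met → [t].
The actual realization is [t], which matches [t].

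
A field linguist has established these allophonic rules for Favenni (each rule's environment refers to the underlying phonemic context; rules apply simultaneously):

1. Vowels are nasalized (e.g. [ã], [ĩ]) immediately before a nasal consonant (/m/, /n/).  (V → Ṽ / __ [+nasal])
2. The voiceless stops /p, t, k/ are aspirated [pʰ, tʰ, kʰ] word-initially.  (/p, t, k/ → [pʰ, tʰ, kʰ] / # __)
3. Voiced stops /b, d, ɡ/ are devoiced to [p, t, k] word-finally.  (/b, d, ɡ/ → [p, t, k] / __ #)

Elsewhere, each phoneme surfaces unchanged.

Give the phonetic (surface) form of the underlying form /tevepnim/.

[tʰevepnĩm]

Rule 2 applies to /t/ (word-initial: word-initially) → [tʰ].
/e/ (between /t/ and /v/) is in the target of rule 1 but the environment (before a nasal consonant) is not met → [e].
/v/ — not in any rule's target class → [v].
/e/ (between /v/ and /p/) fails the environment for rule 1, so it stays [e].
/p/ (between /e/ and /n/) fails the environment for rule 2, so it stays [p].
/n/ (between /p/ and /i/): no rule targets it → [n].
/i/ (between /n/ and /m/): before a nasal consonant, so rule 1 applies → [ĩ].
/m/ — not in any rule's target class → [m].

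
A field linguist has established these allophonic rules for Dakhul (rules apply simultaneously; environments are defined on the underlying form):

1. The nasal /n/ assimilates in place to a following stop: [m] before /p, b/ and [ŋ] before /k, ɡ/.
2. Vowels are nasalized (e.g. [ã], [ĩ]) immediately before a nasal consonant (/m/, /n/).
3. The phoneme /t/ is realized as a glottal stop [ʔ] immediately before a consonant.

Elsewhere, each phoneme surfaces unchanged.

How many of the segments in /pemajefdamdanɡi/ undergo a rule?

Segments that undergo a rule: /e/ → [ẽ] (rule 2); /a/ → [ã] (rule 2); /a/ → [ã] (rule 2); /n/ → [ŋ] (rule 1).
All other segments surface unchanged.

4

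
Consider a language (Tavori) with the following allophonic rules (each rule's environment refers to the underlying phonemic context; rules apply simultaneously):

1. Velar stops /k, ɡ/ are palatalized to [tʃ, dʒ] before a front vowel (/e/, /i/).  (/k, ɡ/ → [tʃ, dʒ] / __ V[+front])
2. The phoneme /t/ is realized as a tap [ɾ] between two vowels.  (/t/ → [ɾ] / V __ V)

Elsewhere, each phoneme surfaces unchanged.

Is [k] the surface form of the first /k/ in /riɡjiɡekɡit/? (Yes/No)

/k/ (between /e/ and /ɡ/): rule 1 targets it, but not before a front vowel → unchanged [k].
The actual realization is [k], which matches [k].

Yes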